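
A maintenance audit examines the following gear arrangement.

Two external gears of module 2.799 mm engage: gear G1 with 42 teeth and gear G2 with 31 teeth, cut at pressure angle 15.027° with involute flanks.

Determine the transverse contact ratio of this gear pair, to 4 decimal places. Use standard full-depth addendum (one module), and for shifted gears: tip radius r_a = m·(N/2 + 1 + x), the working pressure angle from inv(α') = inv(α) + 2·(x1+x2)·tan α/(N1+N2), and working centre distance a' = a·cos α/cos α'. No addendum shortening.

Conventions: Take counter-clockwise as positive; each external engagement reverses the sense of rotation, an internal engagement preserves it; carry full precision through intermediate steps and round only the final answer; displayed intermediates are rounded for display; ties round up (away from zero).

single-mesh involute tooth geometry (42T engaging 31T at module 2.799)
base radii: r_b1 = 56.768979, r_b2 = 41.900913
tip radii: r_a1 = 61.578000, r_a2 = 46.183500
no profile shift: α' = α, a' = a
action lengths: √(r_a1²−r_b1²) = 23.856511, √(r_a2²−r_b2²) = 19.422388
base pitch p_b = π·m·cos α = 8.492619
CR = (23.856511 + 19.422388 − 102.163500·sin 15.02700°)/8.492619 = 1.977074
contact ratio ≈ 1.9771

1.9771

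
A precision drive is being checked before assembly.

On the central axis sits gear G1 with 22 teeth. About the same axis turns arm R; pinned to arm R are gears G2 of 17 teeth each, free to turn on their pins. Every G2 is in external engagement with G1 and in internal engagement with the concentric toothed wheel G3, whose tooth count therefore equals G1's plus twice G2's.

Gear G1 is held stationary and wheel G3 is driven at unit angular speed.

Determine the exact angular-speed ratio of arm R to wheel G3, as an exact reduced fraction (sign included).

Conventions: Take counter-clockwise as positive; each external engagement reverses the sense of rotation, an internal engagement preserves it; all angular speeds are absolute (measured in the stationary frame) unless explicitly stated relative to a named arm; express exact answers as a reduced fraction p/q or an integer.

28/39

recognized (axles ride arm R): planetary set, 22/17/56 teeth
ring teeth: 22 + 2·17 = 56
22(ω_sun−ω_arm) = −56(ω_ring−ω_arm),  ω_sun = 0, ω_ring = 1
22(0−ω_arm) = −56(1−ω_arm)  ⇒  78·ω_arm = 56  ⇒  ω_arm = 28/39
ω_out/ω_in = 28/39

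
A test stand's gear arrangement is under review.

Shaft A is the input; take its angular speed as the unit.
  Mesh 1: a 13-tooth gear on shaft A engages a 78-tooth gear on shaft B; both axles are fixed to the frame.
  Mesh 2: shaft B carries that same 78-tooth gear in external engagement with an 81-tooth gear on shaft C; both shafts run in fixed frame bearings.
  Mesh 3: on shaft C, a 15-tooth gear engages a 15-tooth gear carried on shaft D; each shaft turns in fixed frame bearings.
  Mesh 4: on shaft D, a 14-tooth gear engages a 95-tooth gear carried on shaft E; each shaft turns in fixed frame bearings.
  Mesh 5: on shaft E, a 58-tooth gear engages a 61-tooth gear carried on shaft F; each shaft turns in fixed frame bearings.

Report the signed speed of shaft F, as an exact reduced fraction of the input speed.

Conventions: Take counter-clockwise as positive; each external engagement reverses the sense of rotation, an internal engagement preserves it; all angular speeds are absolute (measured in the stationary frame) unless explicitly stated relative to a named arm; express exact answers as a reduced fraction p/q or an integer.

-10556/469395

5-mesh fixed-axis compound train (all bearings frame-fixed)
mesh 1 [13T→78T]: |ω|/ω_in = 1×13/78 = 1/6, sense flips to −
mesh 2 [78T→81T]: |ω|/ω_in = (1/6)×78/81 = 13/81, sense flips to +
mesh 3 [15T→15T]: |ω|/ω_in = (13/81)×15/15 = 13/81, sense flips to −
mesh 4 [14T→95T]: |ω|/ω_in = (13/81)×14/95 = 182/7695, sense flips to +
mesh 5 [58T→61T]: |ω|/ω_in = (182/7695)×58/61 = 10556/469395, sense flips to −
signed output speed (× input speed) = -10556/469395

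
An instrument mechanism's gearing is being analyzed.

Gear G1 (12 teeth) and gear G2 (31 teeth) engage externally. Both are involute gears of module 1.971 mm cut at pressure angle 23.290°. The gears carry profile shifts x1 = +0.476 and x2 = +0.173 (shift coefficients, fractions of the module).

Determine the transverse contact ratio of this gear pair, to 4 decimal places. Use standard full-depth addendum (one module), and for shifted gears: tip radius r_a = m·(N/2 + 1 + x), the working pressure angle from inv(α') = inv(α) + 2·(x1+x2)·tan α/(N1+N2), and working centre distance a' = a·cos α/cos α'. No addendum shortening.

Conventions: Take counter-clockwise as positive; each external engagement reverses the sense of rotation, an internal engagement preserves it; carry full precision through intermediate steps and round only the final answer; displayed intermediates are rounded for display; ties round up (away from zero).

class = single-mesh tooth geometry [involute pair 12T × 31T, m = 1.971]
base radii: r_b1 = 10.862363, r_b2 = 28.061105
tip radii: r_a1 = 14.735196, r_a2 = 32.862483
inv(α') = inv(23.290°) + 2·(+0.476+0.173)·tan α/(12+31) = 0.03696789  ⇒  α' = 26.70525°
a' = a·cos α / cos α' = 42.3765·cos 23.290°/cos 26.70525° = 43.571199
action lengths: √(r_a1²−r_b1²) = 9.956659, √(r_a2²−r_b2²) = 17.103134
base pitch p_b = π·m·cos α = 5.687520
CR = (9.956659 + 17.103134 − 43.571199·sin 26.70525°)/5.687520 = 1.314959
contact ratio ≈ 1.3150

1.3150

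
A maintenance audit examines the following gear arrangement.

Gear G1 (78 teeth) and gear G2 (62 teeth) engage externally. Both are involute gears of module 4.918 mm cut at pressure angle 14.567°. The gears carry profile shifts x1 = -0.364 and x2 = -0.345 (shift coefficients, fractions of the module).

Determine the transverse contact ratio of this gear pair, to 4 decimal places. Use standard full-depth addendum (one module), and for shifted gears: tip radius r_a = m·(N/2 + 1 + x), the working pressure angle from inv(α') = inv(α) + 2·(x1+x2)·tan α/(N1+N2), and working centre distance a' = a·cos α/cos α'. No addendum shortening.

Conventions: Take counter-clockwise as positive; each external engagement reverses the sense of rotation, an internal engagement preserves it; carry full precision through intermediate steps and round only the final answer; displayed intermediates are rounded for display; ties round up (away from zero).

single-mesh involute tooth geometry (78T engaging 62T at module 4.918)
base radii: r_b1 = 185.636370, r_b2 = 147.557114
tip radii: r_a1 = 194.929848, r_a2 = 155.679290
inv(α') = inv(14.567°) + 2·(-0.364-0.345)·tan α/(78+62) = 0.00299137  ⇒  α' = 11.83838°
a' = a·cos α / cos α' = 344.2600·cos 14.567°/cos 11.83838° = 340.434461
action lengths: √(r_a1²−r_b1²) = 59.470866, √(r_a2²−r_b2²) = 49.628010
base pitch p_b = π·m·cos α = 14.953689
CR = (59.470866 + 49.628010 − 340.434461·sin 11.83838°)/14.953689 = 2.625317
contact ratio ≈ 2.6253

2.6253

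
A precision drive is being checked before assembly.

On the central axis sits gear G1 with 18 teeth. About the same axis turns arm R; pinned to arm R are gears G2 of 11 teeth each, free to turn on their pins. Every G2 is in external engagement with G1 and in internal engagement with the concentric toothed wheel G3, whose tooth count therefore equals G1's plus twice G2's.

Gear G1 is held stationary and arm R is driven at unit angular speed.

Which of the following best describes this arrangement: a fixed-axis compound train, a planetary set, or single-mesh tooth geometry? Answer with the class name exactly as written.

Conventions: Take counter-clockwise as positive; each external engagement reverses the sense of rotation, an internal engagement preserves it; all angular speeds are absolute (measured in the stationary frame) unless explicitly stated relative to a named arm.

planetary set

recognized (axles ride arm R): planetary set, 18/11/40 teeth
classification: planetary set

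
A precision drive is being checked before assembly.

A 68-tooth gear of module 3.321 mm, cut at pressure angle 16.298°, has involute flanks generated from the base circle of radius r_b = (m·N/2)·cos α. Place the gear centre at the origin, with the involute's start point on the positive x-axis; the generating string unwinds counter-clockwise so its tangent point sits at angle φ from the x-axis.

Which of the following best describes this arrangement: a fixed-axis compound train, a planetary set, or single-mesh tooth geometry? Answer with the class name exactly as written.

single-mesh tooth geometry

topology: single-mesh involute geometry — m = 3.321, N = 68
classification: single-mesh tooth geometry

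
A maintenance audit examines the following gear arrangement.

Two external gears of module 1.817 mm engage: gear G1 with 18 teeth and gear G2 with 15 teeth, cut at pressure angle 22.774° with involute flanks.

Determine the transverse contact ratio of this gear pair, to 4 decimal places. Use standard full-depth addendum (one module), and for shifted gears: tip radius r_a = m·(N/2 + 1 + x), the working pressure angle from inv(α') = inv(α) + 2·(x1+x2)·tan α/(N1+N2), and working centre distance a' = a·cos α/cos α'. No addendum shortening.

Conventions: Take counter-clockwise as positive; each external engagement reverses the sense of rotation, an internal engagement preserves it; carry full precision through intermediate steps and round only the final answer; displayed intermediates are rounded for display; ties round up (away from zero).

class = single-mesh tooth geometry [involute pair 18T × 15T, m = 1.817]
base radii: r_b1 = 15.078102, r_b2 = 12.565085
tip radii: r_a1 = 18.170000, r_a2 = 15.444500
no profile shift: α' = α, a' = a
action lengths: √(r_a1²−r_b1²) = 10.139020, √(r_a2²−r_b2²) = 8.980602
base pitch p_b = π·m·cos α = 5.263251
CR = (10.139020 + 8.980602 − 29.980500·sin 22.77400°)/5.263251 = 1.427683
contact ratio ≈ 1.4277

1.4277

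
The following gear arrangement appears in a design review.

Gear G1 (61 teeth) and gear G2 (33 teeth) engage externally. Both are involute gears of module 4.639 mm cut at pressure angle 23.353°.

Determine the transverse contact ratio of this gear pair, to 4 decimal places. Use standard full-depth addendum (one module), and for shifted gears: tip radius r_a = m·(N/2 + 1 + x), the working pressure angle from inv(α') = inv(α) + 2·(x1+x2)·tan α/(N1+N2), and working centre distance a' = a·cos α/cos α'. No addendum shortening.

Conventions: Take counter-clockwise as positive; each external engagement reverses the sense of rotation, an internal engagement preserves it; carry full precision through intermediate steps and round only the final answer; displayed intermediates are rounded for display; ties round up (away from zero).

class = single-mesh tooth geometry [involute pair 61T × 33T, m = 4.639]
base radii: r_b1 = 129.898694, r_b2 = 70.273064
tip radii: r_a1 = 146.128500, r_a2 = 81.182500
no profile shift: α' = α, a' = a
action lengths: √(r_a1²−r_b1²) = 66.931814, √(r_a2²−r_b2²) = 40.648429
base pitch p_b = π·m·cos α = 13.379960
CR = (66.931814 + 40.648429 − 218.033000·sin 23.35300°)/13.379960 = 1.580952
contact ratio ≈ 1.5810

1.5810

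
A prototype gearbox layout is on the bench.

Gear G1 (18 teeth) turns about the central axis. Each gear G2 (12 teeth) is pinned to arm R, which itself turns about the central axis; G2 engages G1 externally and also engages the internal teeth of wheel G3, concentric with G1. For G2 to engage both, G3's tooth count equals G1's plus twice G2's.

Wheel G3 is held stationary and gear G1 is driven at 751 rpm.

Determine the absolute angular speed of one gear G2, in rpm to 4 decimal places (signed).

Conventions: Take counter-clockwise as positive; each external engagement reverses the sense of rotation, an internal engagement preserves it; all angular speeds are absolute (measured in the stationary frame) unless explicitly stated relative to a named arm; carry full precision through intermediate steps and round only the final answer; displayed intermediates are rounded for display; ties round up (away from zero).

planetary set (18T centre, 12T on arm, 42T internal) — Willis relation
normalise by the input: solve with ω_sun = 1, then scale by 751 rpm
ring teeth: 18 + 2·12 = 42
18(ω_sun−ω_arm) = −42(ω_ring−ω_arm),  ω_ring = 0, ω_sun = 1
18(1−ω_arm) = −42(0−ω_arm)  ⇒  60·ω_arm = 18  ⇒  ω_arm = 3/10
sun–planet mesh: 18·(1−3/10) = −12·(ω_p−ω_arm)  ⇒  ω_p−ω_arm = -21/20
ω_p = 3/10 − 21/20 = -3/4
scale: ω_p = -3/4 × 751 rpm = -563.2500 rpm

-563.2500 rpm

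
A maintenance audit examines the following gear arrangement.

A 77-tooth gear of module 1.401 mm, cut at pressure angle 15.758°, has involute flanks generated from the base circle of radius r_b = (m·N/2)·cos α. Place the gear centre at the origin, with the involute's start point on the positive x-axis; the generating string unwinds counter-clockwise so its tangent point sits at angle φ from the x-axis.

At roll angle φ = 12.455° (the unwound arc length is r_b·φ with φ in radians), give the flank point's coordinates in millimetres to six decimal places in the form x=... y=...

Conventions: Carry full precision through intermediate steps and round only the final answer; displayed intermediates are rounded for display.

x=53.123415 y=0.176909

topology: single-mesh involute geometry — m = 1.401, N = 77
pitch radius r_p = m·N/2 = 1.401·77/2 = 53.938500
base radius r_b = r_p·cos α = 53.938500·cos 15.758° = 51.911347
roll angle φ = 12.455° = 0.21738076 rad
x = r_b·(cos φ + φ·sin φ) = 53.123415
y = r_b·(sin φ − φ·cos φ) = 0.176909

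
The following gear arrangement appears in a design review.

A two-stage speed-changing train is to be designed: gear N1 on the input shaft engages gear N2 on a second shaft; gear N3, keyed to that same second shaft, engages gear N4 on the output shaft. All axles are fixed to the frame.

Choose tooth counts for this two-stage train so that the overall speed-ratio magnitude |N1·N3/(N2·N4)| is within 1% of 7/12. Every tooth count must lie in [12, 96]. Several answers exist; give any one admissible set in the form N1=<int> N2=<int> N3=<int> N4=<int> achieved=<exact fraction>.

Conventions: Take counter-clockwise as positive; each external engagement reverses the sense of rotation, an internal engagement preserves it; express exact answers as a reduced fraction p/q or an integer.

N1=12 N2=24 N3=14 N4=12 achieved=7/12

class = fixed-axis compound train [2-stage, 7/12 wanted]
target = 7/12 in lowest terms: an exact hit needs N1·N3 = k·7 and N2·N4 = k·12 for one integer k, every count in [12, 96]; additionally prefer no 1:1 stage (N1 ≠ N2, N3 ≠ N4)
k = 1…23: no 1:1-free in-range split of k·7 and k·12 into factor pairs; take k = 24
k = 24: N1·N3 = 168 = 12·14, N2·N4 = 288 = 24·12
achieved = 12·14/(24·12) = 7/12; |achieved − target| = 0 ≤ 7/1200 ✓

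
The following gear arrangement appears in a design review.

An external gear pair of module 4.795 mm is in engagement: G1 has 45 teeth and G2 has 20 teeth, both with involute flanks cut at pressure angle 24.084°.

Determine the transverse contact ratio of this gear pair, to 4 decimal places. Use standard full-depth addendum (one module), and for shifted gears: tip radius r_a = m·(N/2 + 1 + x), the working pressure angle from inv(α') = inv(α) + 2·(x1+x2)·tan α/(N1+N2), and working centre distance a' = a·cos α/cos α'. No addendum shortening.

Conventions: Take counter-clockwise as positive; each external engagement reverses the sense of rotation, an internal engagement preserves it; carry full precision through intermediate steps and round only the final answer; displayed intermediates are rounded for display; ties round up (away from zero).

1.4953

single-mesh involute tooth geometry (45T engaging 20T at module 4.795)
base radii: r_b1 = 98.495696, r_b2 = 43.775865
tip radii: r_a1 = 112.682500, r_a2 = 52.745000
no profile shift: α' = α, a' = a
action lengths: √(r_a1²−r_b1²) = 54.735215, √(r_a2²−r_b2²) = 29.422928
base pitch p_b = π·m·cos α = 13.752593
CR = (54.735215 + 29.422928 − 155.837500·sin 24.08400°)/13.752593 = 1.495330
contact ratio ≈ 1.4953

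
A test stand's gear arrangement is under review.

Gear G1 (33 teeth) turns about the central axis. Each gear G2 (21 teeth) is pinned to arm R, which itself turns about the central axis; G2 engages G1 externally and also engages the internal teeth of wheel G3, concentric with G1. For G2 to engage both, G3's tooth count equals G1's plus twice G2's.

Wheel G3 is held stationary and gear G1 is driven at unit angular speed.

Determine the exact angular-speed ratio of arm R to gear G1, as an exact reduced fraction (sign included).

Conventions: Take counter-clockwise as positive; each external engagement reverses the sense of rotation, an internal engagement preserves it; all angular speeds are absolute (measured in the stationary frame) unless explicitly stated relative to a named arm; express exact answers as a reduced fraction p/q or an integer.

class = planetary set [G3 = 33+2·21 = 75; Willis about the carrier]
ring teeth: 33 + 2·21 = 75
33(ω_sun−ω_arm) = −75(ω_ring−ω_arm),  ω_ring = 0, ω_sun = 1
33(1−ω_arm) = −75(0−ω_arm)  ⇒  108·ω_arm = 33  ⇒  ω_arm = 11/36
ω_out/ω_in = 11/36

11/36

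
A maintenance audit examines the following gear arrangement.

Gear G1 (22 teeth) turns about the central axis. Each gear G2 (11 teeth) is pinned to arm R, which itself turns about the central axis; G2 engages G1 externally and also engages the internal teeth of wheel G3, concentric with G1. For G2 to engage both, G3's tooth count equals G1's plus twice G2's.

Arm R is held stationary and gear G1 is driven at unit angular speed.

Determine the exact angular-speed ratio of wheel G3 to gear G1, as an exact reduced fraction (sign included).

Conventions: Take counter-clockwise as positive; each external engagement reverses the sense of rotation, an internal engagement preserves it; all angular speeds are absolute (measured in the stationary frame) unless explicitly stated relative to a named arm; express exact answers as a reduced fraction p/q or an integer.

topology: planetary set — G1 22T / G2 11T / G3 44T, arm = carrier (Willis)
ring teeth: 22 + 2·11 = 44
22(ω_sun−ω_arm) = −44(ω_ring−ω_arm),  ω_arm = 0, ω_sun = 1
ω_ring = 0 − (22/44)(1−0) = -1/2
ω_out/ω_in = -1/2

-1/2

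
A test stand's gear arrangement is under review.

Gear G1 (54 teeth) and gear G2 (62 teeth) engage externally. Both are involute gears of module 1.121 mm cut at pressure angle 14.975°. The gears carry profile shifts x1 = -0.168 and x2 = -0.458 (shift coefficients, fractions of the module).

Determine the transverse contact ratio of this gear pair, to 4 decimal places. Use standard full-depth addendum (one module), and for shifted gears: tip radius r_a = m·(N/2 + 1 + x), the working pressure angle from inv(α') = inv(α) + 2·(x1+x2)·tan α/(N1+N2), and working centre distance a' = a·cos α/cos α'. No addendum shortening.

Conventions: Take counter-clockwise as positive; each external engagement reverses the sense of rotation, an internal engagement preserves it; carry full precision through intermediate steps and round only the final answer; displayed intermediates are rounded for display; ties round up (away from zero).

2.4900

topology: single-mesh involute geometry — m = 1.121, 54T/62T pair
base radii: r_b1 = 29.239092, r_b2 = 33.570810
tip radii: r_a1 = 31.199672, r_a2 = 35.358582
inv(α') = inv(14.975°) + 2·(-0.168-0.458)·tan α/(54+62) = 0.00323158  ⇒  α' = 12.14346°
a' = a·cos α / cos α' = 65.0180·cos 14.975°/cos 12.14346° = 64.247507
action lengths: √(r_a1²−r_b1²) = 10.885542, √(r_a2²−r_b2²) = 11.100904
base pitch p_b = π·m·cos α = 3.402123
CR = (10.885542 + 11.100904 − 64.247507·sin 12.14346°)/3.402123 = 2.490012
contact ratio ≈ 2.4900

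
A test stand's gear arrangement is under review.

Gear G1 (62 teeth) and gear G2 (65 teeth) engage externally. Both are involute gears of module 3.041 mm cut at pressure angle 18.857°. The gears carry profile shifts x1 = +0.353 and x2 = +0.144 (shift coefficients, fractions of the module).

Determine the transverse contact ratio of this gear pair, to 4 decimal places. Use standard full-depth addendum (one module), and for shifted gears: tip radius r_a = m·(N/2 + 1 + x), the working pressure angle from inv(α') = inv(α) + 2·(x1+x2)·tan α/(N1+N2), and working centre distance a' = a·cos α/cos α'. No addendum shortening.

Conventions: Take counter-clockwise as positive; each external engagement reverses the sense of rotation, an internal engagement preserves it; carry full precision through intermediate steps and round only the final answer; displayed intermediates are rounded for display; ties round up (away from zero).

1.7866

single-mesh involute tooth geometry (62T engaging 65T at module 3.041)
base radii: r_b1 = 89.211305, r_b2 = 93.527981
tip radii: r_a1 = 98.385473, r_a2 = 102.311404
inv(α') = inv(18.857°) + 2·(+0.353+0.144)·tan α/(62+65) = 0.01509468  ⇒  α' = 20.08194°
a' = a·cos α / cos α' = 193.1035·cos 18.857°/cos 20.08194° = 194.568561
action lengths: √(r_a1²−r_b1²) = 41.485472, √(r_a2²−r_b2²) = 41.474573
base pitch p_b = π·m·cos α = 9.040825
CR = (41.485472 + 41.474573 − 194.568561·sin 20.08194°)/9.040825 = 1.786593
contact ratio ≈ 1.7866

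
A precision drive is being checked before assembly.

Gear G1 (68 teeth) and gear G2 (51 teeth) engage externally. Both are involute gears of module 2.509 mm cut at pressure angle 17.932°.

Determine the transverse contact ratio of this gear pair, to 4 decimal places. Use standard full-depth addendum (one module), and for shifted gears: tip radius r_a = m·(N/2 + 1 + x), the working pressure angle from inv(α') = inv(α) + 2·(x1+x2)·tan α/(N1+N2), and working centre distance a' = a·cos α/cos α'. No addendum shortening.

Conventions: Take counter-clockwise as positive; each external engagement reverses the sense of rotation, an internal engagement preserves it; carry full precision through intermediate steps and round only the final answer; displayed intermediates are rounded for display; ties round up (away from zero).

1.9085

recognized (one external pair, fixed centres): single-mesh tooth geometry, m = 2.509, N1 = 68, N2 = 51
base radii: r_b1 = 81.162056, r_b2 = 60.871542
tip radii: r_a1 = 87.815000, r_a2 = 66.488500
no profile shift: α' = α, a' = a
action lengths: √(r_a1²−r_b1²) = 33.529016, √(r_a2²−r_b2²) = 26.746514
base pitch p_b = π·m·cos α = 7.499356
CR = (33.529016 + 26.746514 − 149.285500·sin 17.93200°)/7.499356 = 1.908472
contact ratio ≈ 1.9085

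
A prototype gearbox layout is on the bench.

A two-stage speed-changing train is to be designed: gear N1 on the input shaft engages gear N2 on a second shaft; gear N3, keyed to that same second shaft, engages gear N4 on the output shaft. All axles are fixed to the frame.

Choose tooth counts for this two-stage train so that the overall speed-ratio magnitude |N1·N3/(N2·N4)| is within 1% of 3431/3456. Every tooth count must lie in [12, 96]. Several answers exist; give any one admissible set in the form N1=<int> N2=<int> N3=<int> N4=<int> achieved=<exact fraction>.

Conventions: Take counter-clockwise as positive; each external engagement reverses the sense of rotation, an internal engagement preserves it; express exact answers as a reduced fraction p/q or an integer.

N1=47 N2=36 N3=73 N4=96 achieved=3431/3456

design class (target 3431/3456): fixed-axis compound train
target = 3431/3456 in lowest terms: an exact hit needs N1·N3 = k·3431 and N2·N4 = k·3456 for one integer k, every count in [12, 96]; additionally prefer no 1:1 stage (N1 ≠ N2, N3 ≠ N4)
k = 1: N1·N3 = 3431 = 47·73, N2·N4 = 3456 = 36·96
achieved = 47·73/(36·96) = 3431/3456; |achieved − target| = 0 ≤ 3431/345600 ✓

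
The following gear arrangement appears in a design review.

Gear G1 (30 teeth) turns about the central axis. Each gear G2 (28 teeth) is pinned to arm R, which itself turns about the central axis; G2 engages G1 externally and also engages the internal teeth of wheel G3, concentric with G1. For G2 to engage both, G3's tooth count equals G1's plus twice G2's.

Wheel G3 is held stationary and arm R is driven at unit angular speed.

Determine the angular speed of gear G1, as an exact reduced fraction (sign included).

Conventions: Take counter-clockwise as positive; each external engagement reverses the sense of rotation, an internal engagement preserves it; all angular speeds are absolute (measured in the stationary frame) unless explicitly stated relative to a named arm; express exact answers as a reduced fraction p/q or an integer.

58/15

class = planetary set [G3 = 30+2·28 = 86; Willis about the carrier]
ring teeth: 30 + 2·28 = 86
30(ω_sun−ω_arm) = −86(ω_ring−ω_arm),  ω_ring = 0, ω_arm = 1
ω_sun = 1 − (86/30)(0−1) = 58/15
exact speed ratio = 58/15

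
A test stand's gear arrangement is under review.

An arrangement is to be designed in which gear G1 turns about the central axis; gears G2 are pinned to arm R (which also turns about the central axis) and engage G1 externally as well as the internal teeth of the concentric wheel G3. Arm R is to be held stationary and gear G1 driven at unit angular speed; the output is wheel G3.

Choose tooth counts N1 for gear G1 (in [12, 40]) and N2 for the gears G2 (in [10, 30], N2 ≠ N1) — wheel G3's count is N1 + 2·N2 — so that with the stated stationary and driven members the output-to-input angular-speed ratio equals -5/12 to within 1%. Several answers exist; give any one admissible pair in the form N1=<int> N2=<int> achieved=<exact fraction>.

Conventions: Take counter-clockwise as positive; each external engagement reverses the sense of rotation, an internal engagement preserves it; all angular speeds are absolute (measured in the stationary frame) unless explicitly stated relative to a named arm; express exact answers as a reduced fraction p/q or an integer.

planetary set to be sized for -5/12 (Willis relation)
Willis with ω_arm = 0: ω_ring/ω_sun = −N1/N3; set equal to -5/12  ⇒  N3/N1 = −1/(-5/12) = 12/5
N3 = N1 + 2·N2  ⇒  N2/N1 = (N3/N1 − 1)/2 = (12/5 − 1)/2 = 7/10
smallest multiple with N1 ≥ 12 and N2 ≥ 10: k = 2  ⇒  N1 = 2·10 = 20, N2 = 2·7 = 14 (N1 ≤ 40, N2 ≤ 30, N2 ≠ N1 ✓), N3 = 20 + 2·14 = 48
check: −N1/N3 with N1 = 20, N3 = 48 gives -5/12; |achieved − target| = 0 ≤ 1/240 ✓

N1=20 N2=14 achieved=-5/12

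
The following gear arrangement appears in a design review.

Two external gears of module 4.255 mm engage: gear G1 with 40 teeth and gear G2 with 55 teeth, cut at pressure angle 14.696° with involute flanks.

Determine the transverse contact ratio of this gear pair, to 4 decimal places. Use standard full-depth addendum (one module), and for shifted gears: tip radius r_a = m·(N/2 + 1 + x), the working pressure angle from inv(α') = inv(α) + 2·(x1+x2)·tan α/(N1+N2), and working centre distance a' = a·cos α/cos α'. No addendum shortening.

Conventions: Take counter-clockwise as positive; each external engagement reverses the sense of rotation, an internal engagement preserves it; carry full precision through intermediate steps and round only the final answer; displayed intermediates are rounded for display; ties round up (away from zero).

2.0897

class = single-mesh tooth geometry [involute pair 40T × 55T, m = 4.255]
base radii: r_b1 = 82.315993, r_b2 = 113.184491
tip radii: r_a1 = 89.355000, r_a2 = 121.267500
no profile shift: α' = α, a' = a
action lengths: √(r_a1²−r_b1²) = 34.761952, √(r_a2²−r_b2²) = 43.532490
base pitch p_b = π·m·cos α = 12.930166
CR = (34.761952 + 43.532490 − 202.112500·sin 14.69600°)/12.930166 = 2.089721
contact ratio ≈ 2.0897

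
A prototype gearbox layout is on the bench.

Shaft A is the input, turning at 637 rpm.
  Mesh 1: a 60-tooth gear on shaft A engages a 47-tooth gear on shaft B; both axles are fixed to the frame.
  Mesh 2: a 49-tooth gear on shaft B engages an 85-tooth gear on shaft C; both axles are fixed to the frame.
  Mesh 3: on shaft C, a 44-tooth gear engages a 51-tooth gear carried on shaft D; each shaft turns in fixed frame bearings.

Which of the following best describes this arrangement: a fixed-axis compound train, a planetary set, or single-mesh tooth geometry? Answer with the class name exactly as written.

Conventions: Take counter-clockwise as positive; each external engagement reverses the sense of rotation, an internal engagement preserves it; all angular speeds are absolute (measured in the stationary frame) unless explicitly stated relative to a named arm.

fixed-axis compound train

recognized (4 fixed axles, 3 meshes): fixed-axis compound train
classification: fixed-axis compound train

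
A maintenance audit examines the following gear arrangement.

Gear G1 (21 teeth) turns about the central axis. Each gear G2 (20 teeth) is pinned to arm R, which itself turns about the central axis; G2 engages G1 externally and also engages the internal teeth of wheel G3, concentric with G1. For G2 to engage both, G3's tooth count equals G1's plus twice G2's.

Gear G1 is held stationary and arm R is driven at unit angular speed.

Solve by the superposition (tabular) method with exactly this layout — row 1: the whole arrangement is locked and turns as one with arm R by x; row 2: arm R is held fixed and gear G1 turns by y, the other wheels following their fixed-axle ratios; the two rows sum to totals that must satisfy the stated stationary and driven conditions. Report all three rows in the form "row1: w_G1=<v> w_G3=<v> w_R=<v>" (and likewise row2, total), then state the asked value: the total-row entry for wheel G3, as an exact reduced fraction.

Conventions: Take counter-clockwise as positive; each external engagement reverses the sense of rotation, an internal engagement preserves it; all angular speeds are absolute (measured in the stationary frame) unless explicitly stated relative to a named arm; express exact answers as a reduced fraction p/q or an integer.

topology: planetary set — G1 21T / G2 20T / G3 61T, arm = carrier (Willis)
row 1 — lock + rotate with arm: ω_sun = ω_ring = ω_arm = x
superposition row 2 [arm held]: sun y, ring −(21/61)·y, arm 0
boundary: total ω_sun = x + y = 0 and total ω_arm = x = 1  ⇒  y = -1, x = 1
row 2 ring = −(21/61)·(-1) = 21/61
totals (row 1 + row 2): sun 1 + (-1) = 0, ring 1 + 21/61 = 82/61, arm 1 + 0 = 1
asked cell (total, ring) = 82/61

row1: w_G1=1 w_G3=1 w_R=1
row2: w_G1=-1 w_G3=21/61 w_R=0
total: w_G1=0 w_G3=82/61 w_R=1
asked value: 82/61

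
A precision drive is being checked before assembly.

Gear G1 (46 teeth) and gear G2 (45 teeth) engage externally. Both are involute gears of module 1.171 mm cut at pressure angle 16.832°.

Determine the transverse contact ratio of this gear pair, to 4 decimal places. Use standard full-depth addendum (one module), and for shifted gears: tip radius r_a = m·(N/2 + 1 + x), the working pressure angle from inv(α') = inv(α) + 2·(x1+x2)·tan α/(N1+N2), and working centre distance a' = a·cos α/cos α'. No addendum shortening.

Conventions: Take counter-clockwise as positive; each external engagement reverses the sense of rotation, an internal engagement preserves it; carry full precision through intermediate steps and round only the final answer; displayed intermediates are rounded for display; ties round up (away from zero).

recognized (one external pair, fixed centres): single-mesh tooth geometry, m = 1.171, N1 = 46, N2 = 45
base radii: r_b1 = 25.779134, r_b2 = 25.218718
tip radii: r_a1 = 28.104000, r_a2 = 27.518500
no profile shift: α' = α, a' = a
action lengths: √(r_a1²−r_b1²) = 11.192455, √(r_a2²−r_b2²) = 11.012905
base pitch p_b = π·m·cos α = 3.521197
CR = (11.192455 + 11.012905 − 53.280500·sin 16.83200°)/3.521197 = 1.924663
contact ratio ≈ 1.9247

1.9247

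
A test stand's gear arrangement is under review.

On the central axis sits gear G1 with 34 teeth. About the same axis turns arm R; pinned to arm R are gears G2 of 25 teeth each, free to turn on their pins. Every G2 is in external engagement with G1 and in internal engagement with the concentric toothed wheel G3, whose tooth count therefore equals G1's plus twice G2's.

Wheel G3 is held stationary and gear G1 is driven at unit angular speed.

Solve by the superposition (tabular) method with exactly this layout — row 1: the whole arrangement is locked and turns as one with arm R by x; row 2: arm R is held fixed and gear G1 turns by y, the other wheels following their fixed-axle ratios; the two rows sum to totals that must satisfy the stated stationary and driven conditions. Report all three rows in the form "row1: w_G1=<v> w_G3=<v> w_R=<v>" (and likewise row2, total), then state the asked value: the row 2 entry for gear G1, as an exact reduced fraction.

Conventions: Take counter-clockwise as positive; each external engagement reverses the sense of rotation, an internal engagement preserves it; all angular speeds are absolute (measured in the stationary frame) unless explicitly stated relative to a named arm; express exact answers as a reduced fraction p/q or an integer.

planetary set (34T centre, 25T on arm, 84T internal) — Willis relation
row 1 — lock + rotate with arm: ω_sun = ω_ring = ω_arm = x
row 2 (arm held, sun turns y): ω_ring = −(34/84)·y, ω_arm = 0
boundary: total ω_ring = x − (34/84)·y = 0 and total ω_sun = x + y = 1  ⇒  y = 42/59, x = 17/59
row 2 ring = −(34/84)·42/59 = -17/59
totals (row 1 + row 2): sun 17/59 + 42/59 = 1, ring 17/59 + (-17/59) = 0, arm 17/59 + 0 = 17/59
asked cell (row2, sun) = 42/59

row1: w_G1=17/59 w_G3=17/59 w_R=17/59
row2: w_G1=42/59 w_G3=-17/59 w_R=0
total: w_G1=1 w_G3=0 w_R=17/59
asked value: 42/59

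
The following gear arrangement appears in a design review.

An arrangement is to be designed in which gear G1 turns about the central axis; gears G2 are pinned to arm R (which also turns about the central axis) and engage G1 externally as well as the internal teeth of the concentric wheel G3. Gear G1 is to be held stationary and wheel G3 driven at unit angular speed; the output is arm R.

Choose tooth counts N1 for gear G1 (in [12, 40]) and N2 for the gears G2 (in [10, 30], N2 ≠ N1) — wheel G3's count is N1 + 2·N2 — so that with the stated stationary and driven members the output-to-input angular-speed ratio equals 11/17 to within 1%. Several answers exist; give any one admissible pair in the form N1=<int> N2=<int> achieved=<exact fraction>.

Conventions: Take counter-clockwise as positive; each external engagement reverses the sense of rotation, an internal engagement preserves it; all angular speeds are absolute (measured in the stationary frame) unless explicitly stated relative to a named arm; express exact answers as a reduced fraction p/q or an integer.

planetary set to be sized for 11/17 (Willis relation)
Willis with ω_sun = 0: ω_arm/ω_ring = N3/(N1+N3); set equal to 11/17  ⇒  N3/N1 = (11/17)/(1 − 11/17) = 11/6
N3 = N1 + 2·N2  ⇒  N2/N1 = (N3/N1 − 1)/2 = (11/6 − 1)/2 = 5/12
smallest multiple with N1 ≥ 12 and N2 ≥ 10: k = 2  ⇒  N1 = 2·12 = 24, N2 = 2·5 = 10 (N1 ≤ 40, N2 ≤ 30, N2 ≠ N1 ✓), N3 = 24 + 2·10 = 44
check: N3/(N1+N3) with N1 = 24, N3 = 44 gives 11/17; |achieved − target| = 0 ≤ 11/1700 ✓

N1=24 N2=10 achieved=11/17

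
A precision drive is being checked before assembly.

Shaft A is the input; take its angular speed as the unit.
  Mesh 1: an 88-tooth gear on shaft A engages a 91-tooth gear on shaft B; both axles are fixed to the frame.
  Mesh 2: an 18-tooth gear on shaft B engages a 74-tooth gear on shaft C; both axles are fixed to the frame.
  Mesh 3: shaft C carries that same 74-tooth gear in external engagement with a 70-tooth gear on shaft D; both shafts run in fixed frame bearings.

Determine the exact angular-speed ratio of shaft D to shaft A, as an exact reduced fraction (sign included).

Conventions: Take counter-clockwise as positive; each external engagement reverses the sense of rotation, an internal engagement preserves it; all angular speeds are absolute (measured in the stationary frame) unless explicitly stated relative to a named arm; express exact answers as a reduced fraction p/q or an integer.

class = fixed-axis compound train [3 meshes; 3 ratios multiply, 3 sense flips]
mesh 1 [88T→91T]: running ratio 88/91, sense −
mesh 2 [18T→74T]: running ratio 792/3367, sense +
mesh 3 [74T→70T]: running ratio 792/3185, sense −
ω_out/ω_in = -792/3185

-792/3185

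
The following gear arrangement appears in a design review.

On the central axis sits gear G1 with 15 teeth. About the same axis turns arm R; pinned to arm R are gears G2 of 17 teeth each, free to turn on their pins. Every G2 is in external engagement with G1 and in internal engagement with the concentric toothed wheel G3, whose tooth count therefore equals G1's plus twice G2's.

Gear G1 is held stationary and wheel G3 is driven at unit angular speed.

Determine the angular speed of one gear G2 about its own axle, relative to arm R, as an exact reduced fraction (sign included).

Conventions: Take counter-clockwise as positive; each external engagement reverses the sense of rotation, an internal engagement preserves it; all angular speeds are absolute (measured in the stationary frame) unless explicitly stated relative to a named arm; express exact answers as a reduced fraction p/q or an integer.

topology: planetary set — G1 15T / G2 17T / G3 49T, arm = carrier (Willis)
ring teeth: 15 + 2·17 = 49
15(ω_sun−ω_arm) = −49(ω_ring−ω_arm),  ω_sun = 0, ω_ring = 1
15(0−ω_arm) = −49(1−ω_arm)  ⇒  64·ω_arm = 49  ⇒  ω_arm = 49/64
sun–planet mesh: 15·(0−49/64) = −17·(ω_p−ω_arm)  ⇒  ω_p−ω_arm = 735/1088
exact speed ratio = 735/1088

735/1088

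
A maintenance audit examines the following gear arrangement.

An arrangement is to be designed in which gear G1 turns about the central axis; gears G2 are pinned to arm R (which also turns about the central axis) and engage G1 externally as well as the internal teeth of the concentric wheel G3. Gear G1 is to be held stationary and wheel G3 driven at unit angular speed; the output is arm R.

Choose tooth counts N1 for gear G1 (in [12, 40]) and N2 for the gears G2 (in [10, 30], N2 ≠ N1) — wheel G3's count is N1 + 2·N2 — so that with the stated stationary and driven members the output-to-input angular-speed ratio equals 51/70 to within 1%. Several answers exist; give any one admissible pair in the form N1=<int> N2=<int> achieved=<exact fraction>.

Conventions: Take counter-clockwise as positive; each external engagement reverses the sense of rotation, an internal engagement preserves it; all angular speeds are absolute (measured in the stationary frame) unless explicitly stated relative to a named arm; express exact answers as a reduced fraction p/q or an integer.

topology: planetary set — design target 51/70, arm = carrier (Willis)
Willis with ω_sun = 0: ω_arm/ω_ring = N3/(N1+N3); set equal to 51/70  ⇒  N3/N1 = (51/70)/(1 − 51/70) = 51/19
N3 = N1 + 2·N2  ⇒  N2/N1 = (N3/N1 − 1)/2 = (51/19 − 1)/2 = 16/19
smallest multiple with N1 ≥ 12 and N2 ≥ 10: k = 1  ⇒  N1 = 1·19 = 19, N2 = 1·16 = 16 (N1 ≤ 40, N2 ≤ 30, N2 ≠ N1 ✓), N3 = 19 + 2·16 = 51
check: N3/(N1+N3) with N1 = 19, N3 = 51 gives 51/70; |achieved − target| = 0 ≤ 51/7000 ✓

N1=19 N2=16 achieved=51/70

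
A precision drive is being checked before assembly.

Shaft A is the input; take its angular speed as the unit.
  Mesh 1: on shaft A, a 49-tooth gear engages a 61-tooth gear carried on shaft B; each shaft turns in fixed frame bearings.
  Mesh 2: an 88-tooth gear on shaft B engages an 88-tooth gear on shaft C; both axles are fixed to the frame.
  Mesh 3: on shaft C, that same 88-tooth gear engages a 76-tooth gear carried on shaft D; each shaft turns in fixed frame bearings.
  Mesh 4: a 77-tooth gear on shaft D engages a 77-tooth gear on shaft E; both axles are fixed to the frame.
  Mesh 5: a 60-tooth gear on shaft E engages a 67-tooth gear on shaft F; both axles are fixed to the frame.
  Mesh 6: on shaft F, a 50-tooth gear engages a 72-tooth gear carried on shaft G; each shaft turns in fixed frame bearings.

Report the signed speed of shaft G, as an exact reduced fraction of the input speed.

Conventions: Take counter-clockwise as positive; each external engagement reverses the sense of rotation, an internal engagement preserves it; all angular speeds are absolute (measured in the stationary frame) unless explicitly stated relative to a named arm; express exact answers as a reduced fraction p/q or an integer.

134750/232959

6-mesh fixed-axis compound train (all bearings frame-fixed)
mesh 1 [49T→61T]: |ω|/ω_in = 1×49/61 = 49/61, sense flips to −
mesh 2 [88T→88T]: |ω|/ω_in = (49/61)×88/88 = 49/61, sense flips to +
mesh 3 [88T→76T]: |ω|/ω_in = (49/61)×88/76 = 1078/1159, sense flips to −
mesh 4 [77T→77T]: |ω|/ω_in = (1078/1159)×77/77 = 1078/1159, sense flips to +
mesh 5 [60T→67T]: |ω|/ω_in = (1078/1159)×60/67 = 64680/77653, sense flips to −
mesh 6 [50T→72T]: |ω|/ω_in = (64680/77653)×50/72 = 134750/232959, sense flips to +
signed output speed (× input speed) = 134750/232959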